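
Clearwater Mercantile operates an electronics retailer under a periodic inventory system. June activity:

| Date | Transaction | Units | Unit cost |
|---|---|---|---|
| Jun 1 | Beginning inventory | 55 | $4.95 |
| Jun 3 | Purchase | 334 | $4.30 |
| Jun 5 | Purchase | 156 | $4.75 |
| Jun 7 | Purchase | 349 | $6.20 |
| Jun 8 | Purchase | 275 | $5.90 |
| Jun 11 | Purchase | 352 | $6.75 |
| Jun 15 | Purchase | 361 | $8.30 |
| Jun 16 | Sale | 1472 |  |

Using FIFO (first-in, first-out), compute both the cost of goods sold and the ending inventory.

COGS = $8,281.00; ending inventory = $3,327.05

Jun 16, 1472 sold [FIFO — oldest first]: 55 @ $4.95 + 334 @ $4.30 + 156 @ $4.75 + 349 @ $6.20 + 275 @ $5.90 + 303 @ $6.75 = $8,281.00
Ending inventory: 49 @ $6.75 + 361 @ $8.30 = $3,327.05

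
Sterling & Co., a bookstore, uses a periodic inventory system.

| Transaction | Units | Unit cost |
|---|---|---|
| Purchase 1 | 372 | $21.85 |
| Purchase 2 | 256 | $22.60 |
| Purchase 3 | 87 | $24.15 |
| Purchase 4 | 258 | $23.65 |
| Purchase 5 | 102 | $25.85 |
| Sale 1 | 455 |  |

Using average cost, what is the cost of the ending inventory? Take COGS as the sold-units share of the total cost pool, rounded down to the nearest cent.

Sale 1, sell 455: 455/1075 × $24,753.25 → $10,476.95
Ending inventory (cost pool remaining) = $14,276.30

Ending inventory = $14,276.30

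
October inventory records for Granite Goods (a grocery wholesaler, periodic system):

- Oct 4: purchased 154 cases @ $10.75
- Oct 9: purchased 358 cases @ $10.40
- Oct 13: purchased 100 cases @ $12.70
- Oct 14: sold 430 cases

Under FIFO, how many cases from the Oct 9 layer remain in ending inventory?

82

Oct 14, 430 sold [FIFO — oldest first]: 154 @ $10.75 + 276 @ $10.40 = $4,525.90
Ending inventory: 82 @ $10.40 + 100 @ $12.70 = $2,122.80
Check: goods available $6,648.70 = COGS $4,525.90 + ending $2,122.80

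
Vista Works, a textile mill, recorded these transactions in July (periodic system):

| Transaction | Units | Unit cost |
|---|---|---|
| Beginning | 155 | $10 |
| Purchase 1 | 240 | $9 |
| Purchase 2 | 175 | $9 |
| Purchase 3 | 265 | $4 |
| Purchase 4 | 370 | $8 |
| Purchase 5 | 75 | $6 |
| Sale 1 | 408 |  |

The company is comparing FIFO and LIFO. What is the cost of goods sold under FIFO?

COGS = $3,827

FIFO COGS: 155 @ $10 + 240 @ $9 + 13 @ $9 = $3,827
LIFO COGS: 75 @ $6 + 333 @ $8 = $3,114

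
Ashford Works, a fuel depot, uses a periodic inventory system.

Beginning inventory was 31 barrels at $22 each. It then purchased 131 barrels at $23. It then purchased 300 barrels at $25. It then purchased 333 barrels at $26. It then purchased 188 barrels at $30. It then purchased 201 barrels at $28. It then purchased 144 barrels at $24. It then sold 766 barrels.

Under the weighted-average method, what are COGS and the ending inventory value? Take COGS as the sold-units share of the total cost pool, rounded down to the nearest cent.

Sale 1, sell 766: 766/1328 × $34,577.00 → $19,944.26
Ending inventory (cost pool remaining) = $14,632.74

COGS = $19,944.26; ending inventory = $14,632.74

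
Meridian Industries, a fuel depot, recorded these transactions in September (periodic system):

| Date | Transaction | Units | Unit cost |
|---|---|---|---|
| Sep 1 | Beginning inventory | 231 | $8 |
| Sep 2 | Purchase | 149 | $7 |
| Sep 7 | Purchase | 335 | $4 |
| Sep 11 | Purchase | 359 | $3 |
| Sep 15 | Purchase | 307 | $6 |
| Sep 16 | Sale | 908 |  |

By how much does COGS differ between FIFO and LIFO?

FIFO COGS: 231 @ $8 + 149 @ $7 + 335 @ $4 + 193 @ $3 = $4,810
LIFO COGS: 307 @ $6 + 359 @ $3 + 242 @ $4 = $3,887
Difference = |$4,810 − $3,887| = $923

$923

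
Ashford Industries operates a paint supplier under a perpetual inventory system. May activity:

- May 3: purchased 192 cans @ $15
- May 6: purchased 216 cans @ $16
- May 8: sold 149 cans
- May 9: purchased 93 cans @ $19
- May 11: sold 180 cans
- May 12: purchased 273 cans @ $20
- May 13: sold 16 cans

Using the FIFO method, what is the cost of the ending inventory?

May 8, 149 sold [FIFO — oldest first]: 149 @ $15 = $2,235
May 11, 180 sold [FIFO — oldest first]: 43 @ $15 + 137 @ $16 = $2,837
May 13, 16 sold [FIFO — oldest first]: 16 @ $16 = $256
Total COGS = $2,235 + $2,837 + $256 = $5,328
Ending inventory: 63 @ $16 + 93 @ $19 + 273 @ $20 = $8,235
Check: goods available $13,563 = COGS $5,328 + ending $8,235

Ending inventory = $8,235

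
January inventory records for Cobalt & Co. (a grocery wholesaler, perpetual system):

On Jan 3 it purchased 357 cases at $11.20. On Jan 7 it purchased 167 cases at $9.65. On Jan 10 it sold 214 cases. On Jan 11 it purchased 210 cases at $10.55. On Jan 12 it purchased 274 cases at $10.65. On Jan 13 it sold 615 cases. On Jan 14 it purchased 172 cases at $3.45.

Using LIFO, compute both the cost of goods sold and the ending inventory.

COGS = $8,738.75; ending inventory = $2,598.20

Jan 10, 214 sold [LIFO — newest first]: 167 @ $9.65 + 47 @ $11.20 = $2,137.95
Jan 13, 615 sold [LIFO — newest first]: 274 @ $10.65 + 210 @ $10.55 + 131 @ $11.20 = $6,600.80
Total COGS = $2,137.95 + $6,600.80 = $8,738.75
Ending inventory: 179 @ $11.20 + 172 @ $3.45 = $2,598.20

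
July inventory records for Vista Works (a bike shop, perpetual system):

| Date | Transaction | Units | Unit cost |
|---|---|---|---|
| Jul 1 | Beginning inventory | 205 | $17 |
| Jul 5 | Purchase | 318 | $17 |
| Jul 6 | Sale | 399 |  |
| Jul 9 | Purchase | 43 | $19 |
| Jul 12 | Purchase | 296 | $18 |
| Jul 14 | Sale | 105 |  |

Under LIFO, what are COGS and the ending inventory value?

COGS = $8,673; ending inventory = $6,363

Jul 6, 399 sold [LIFO — newest first]: 318 @ $17 + 81 @ $17 = $6,783
Jul 14, 105 sold [LIFO — newest first]: 105 @ $18 = $1,890
Total COGS = $6,783 + $1,890 = $8,673
Ending inventory: 124 @ $17 + 43 @ $19 + 191 @ $18 = $6,363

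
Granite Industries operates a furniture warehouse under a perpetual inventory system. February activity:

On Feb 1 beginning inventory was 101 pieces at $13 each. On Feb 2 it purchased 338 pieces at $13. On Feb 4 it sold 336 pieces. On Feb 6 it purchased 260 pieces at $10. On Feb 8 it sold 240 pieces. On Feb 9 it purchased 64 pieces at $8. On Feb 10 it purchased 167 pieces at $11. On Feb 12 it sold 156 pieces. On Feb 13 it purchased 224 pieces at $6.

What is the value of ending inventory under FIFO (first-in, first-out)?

Feb 4, 336 sold [FIFO — oldest first]: 101 @ $13 + 235 @ $13 = $4,368
Feb 8, 240 sold [FIFO — oldest first]: 103 @ $13 + 137 @ $10 = $2,709
Feb 12, 156 sold [FIFO — oldest first]: 123 @ $10 + 33 @ $8 = $1,494
Total COGS = $4,368 + $2,709 + $1,494 = $8,571
Ending inventory: 31 @ $8 + 167 @ $11 + 224 @ $6 = $3,429

Ending inventory = $3,429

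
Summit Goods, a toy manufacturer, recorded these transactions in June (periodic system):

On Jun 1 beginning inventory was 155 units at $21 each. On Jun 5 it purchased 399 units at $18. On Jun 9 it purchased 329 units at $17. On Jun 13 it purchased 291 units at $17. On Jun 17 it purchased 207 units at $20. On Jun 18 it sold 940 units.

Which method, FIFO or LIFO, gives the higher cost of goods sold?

FIFO

FIFO COGS: 155 @ $21 + 399 @ $18 + 329 @ $17 + 57 @ $17 = $16,999
LIFO COGS: 207 @ $20 + 291 @ $17 + 329 @ $17 + 113 @ $18 = $16,714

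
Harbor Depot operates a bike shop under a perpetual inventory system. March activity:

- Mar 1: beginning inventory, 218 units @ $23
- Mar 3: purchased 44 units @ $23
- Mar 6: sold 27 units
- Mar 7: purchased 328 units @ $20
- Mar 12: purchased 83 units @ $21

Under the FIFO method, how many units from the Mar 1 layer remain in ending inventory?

191

Mar 6, 27 sold [FIFO — oldest first]: 27 @ $23 = $621
Ending inventory: 191 @ $23 + 44 @ $23 + 328 @ $20 + 83 @ $21 = $13,708
Check: goods available $14,329 = COGS $621 + ending $13,708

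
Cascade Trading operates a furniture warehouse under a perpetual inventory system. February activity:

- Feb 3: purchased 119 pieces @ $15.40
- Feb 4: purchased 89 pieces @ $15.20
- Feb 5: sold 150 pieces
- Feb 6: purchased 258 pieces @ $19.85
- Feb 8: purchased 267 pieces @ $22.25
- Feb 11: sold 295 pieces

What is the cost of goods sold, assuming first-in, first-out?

Feb 5, 150 sold [FIFO — oldest first]: 119 @ $15.40 + 31 @ $15.20 = $2,303.80
Feb 11, 295 sold [FIFO — oldest first]: 58 @ $15.20 + 237 @ $19.85 = $5,586.05
Total COGS = $2,303.80 + $5,586.05 = $7,889.85
Ending inventory: 21 @ $19.85 + 267 @ $22.25 = $6,357.60
Check: goods available $14,247.45 = COGS $7,889.85 + ending $6,357.60

COGS = $7,889.85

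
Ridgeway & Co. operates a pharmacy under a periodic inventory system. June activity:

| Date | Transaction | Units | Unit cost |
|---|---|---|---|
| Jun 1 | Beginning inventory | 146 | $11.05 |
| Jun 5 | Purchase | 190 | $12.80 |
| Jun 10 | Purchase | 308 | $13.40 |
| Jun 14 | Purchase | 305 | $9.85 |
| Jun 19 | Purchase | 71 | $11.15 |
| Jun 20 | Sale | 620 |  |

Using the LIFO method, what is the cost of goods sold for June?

COGS = $7,065.50

Jun 20, 620 sold [LIFO — newest first]: 71 @ $11.15 + 305 @ $9.85 + 244 @ $13.40 = $7,065.50
Ending inventory: 146 @ $11.05 + 190 @ $12.80 + 64 @ $13.40 = $4,902.90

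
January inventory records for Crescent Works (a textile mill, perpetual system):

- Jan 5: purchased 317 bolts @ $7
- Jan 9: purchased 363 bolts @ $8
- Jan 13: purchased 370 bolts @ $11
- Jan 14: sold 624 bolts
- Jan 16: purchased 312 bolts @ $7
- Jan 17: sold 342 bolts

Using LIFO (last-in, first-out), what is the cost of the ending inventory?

Jan 14, 624 sold [LIFO — newest first]: 370 @ $11 + 254 @ $8 = $6,102
Jan 17, 342 sold [LIFO — newest first]: 312 @ $7 + 30 @ $8 = $2,424
Total COGS = $6,102 + $2,424 = $8,526
Ending inventory: 317 @ $7 + 79 @ $8 = $2,851

Ending inventory = $2,851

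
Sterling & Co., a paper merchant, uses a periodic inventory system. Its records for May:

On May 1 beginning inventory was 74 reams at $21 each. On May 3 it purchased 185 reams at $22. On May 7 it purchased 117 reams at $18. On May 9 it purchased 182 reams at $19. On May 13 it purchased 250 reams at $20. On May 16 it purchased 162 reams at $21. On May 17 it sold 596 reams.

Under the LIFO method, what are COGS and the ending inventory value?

May 17, 596 sold [LIFO — newest first]: 162 @ $21 + 250 @ $20 + 182 @ $19 + 2 @ $18 = $11,896
Ending inventory: 74 @ $21 + 185 @ $22 + 115 @ $18 = $7,694

COGS = $11,896; ending inventory = $7,694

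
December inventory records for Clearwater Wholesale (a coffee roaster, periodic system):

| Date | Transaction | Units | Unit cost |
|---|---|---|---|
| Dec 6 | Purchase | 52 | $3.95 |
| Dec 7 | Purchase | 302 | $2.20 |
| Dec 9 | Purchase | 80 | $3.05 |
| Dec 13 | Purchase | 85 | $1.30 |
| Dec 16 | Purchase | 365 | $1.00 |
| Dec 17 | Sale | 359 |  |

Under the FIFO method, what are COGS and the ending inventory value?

Dec 17, 359 sold [FIFO — oldest first]: 52 @ $3.95 + 302 @ $2.20 + 5 @ $3.05 = $885.05
Ending inventory: 75 @ $3.05 + 85 @ $1.30 + 365 @ $1.00 = $704.25

COGS = $885.05; ending inventory = $704.25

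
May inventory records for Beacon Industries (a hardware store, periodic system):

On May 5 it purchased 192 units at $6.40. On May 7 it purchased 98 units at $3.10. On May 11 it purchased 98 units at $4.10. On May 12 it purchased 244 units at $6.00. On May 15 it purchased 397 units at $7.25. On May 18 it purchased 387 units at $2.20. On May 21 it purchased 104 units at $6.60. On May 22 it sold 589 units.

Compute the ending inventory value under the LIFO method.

Ending inventory = $5,566.15

May 22, 589 sold [LIFO — newest first]: 104 @ $6.60 + 387 @ $2.20 + 98 @ $7.25 = $2,248.30
Ending inventory: 192 @ $6.40 + 98 @ $3.10 + 98 @ $4.10 + 244 @ $6.00 + 299 @ $7.25 = $5,566.15
Check: goods available $7,814.45 = COGS $2,248.30 + ending $5,566.15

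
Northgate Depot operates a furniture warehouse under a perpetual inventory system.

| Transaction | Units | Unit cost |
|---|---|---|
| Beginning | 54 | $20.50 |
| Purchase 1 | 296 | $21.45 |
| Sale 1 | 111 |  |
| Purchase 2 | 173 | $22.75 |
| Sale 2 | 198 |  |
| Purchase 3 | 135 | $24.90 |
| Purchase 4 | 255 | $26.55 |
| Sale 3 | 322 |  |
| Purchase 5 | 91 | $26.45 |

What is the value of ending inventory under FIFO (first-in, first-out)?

Ending inventory = $9,849.50

Sale 1 (111) [FIFO — oldest first]: 54 @ $20.50 + 57 @ $21.45 = $2,329.65
Sale 2 (198) [FIFO — oldest first]: 198 @ $21.45 = $4,247.10
Sale 3 (322) [FIFO — oldest first]: 41 @ $21.45 + 173 @ $22.75 + 108 @ $24.90 = $7,504.40
Total COGS = $2,329.65 + $4,247.10 + $7,504.40 = $14,081.15
Ending inventory: 27 @ $24.90 + 255 @ $26.55 + 91 @ $26.45 = $9,849.50
Check: goods available $23,930.65 = COGS $14,081.15 + ending $9,849.50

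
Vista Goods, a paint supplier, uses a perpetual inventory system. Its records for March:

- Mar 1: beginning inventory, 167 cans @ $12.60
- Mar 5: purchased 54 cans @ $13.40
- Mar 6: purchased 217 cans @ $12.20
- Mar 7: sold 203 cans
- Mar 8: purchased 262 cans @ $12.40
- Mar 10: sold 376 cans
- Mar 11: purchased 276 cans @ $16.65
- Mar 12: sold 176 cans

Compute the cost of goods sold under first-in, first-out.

Mar 7, 203 sold [FIFO — oldest first]: 167 @ $12.60 + 36 @ $13.40 = $2,586.60
Mar 10, 376 sold [FIFO — oldest first]: 18 @ $13.40 + 217 @ $12.20 + 141 @ $12.40 = $4,637.00
Mar 12, 176 sold [FIFO — oldest first]: 121 @ $12.40 + 55 @ $16.65 = $2,416.15
Total COGS = $2,586.60 + $4,637.00 + $2,416.15 = $9,639.75
Ending inventory: 221 @ $16.65 = $3,679.65

COGS = $9,639.75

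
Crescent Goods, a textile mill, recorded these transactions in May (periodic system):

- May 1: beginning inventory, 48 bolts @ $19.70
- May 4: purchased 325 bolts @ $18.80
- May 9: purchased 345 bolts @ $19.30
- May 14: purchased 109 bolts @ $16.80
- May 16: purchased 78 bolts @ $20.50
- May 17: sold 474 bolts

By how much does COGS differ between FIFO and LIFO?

$35.60

FIFO COGS: 48 @ $19.70 + 325 @ $18.80 + 101 @ $19.30 = $9,004.90
LIFO COGS: 78 @ $20.50 + 109 @ $16.80 + 287 @ $19.30 = $8,969.30
Difference = |$9,004.90 − $8,969.30| = $35.60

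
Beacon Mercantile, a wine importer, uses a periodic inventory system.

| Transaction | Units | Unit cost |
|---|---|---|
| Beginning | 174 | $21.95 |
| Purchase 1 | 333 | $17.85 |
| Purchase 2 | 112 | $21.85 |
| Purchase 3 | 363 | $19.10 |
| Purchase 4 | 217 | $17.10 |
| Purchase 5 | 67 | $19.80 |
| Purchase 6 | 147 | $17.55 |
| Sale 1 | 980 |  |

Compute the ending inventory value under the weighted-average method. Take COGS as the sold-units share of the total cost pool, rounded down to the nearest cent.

Ending inventory = $8,200.65

Sale 1, sell 980: 980/1413 × $26,761.00 → $18,560.35
Ending inventory (cost pool remaining) = $8,200.65
Check: goods available $26,761.00 = COGS $18,560.35 + ending $8,200.65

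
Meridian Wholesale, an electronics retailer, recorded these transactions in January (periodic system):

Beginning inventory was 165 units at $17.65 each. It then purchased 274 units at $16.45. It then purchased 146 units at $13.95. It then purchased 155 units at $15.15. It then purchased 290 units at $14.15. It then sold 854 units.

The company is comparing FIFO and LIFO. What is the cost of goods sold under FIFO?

FIFO COGS: 165 @ $17.65 + 274 @ $16.45 + 146 @ $13.95 + 155 @ $15.15 + 114 @ $14.15 = $13,417.60
LIFO COGS: 290 @ $14.15 + 155 @ $15.15 + 146 @ $13.95 + 263 @ $16.45 = $12,814.80

COGS = $13,417.60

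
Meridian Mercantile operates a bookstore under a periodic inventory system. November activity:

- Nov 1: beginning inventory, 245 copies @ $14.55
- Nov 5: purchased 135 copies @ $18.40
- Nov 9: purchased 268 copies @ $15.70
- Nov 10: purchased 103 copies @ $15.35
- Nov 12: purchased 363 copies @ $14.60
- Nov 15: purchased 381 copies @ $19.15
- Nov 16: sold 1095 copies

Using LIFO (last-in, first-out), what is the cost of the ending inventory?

Ending inventory = $6,362.75

Nov 16, 1095 sold [LIFO — newest first]: 381 @ $19.15 + 363 @ $14.60 + 103 @ $15.35 + 248 @ $15.70 = $18,070.60
Ending inventory: 245 @ $14.55 + 135 @ $18.40 + 20 @ $15.70 = $6,362.75
Check: goods available $24,433.35 = COGS $18,070.60 + ending $6,362.75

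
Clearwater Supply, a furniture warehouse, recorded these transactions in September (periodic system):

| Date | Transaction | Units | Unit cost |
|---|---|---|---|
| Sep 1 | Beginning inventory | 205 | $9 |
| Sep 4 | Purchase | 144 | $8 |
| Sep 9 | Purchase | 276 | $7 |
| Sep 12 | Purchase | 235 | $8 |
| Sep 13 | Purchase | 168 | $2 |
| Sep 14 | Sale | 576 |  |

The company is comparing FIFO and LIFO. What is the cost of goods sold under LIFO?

COGS = $3,427

FIFO COGS: 205 @ $9 + 144 @ $8 + 227 @ $7 = $4,586
LIFO COGS: 168 @ $2 + 235 @ $8 + 173 @ $7 = $3,427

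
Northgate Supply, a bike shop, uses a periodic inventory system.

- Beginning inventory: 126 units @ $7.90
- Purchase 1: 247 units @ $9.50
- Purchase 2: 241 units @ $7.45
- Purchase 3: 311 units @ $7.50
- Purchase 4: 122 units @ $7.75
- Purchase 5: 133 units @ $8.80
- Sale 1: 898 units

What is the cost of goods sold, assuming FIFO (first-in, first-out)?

COGS = $7,267.35

Sale 1 (898) [FIFO — oldest first]: 126 @ $7.90 + 247 @ $9.50 + 241 @ $7.45 + 284 @ $7.50 = $7,267.35
Ending inventory: 27 @ $7.50 + 122 @ $7.75 + 133 @ $8.80 = $2,318.40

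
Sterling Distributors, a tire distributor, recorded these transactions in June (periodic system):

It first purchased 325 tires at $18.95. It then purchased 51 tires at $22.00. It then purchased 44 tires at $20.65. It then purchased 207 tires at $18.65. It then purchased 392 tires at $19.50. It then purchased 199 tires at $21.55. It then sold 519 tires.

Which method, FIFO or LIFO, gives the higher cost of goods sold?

FIFO COGS: 325 @ $18.95 + 51 @ $22.00 + 44 @ $20.65 + 99 @ $18.65 = $10,035.70
LIFO COGS: 199 @ $21.55 + 320 @ $19.50 = $10,528.45

LIFO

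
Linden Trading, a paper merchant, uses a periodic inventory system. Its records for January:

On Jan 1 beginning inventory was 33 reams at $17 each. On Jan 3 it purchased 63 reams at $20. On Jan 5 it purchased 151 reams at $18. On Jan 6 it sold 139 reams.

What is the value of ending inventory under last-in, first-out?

Jan 6, 139 sold [LIFO — newest first]: 139 @ $18 = $2,502
Ending inventory: 33 @ $17 + 63 @ $20 + 12 @ $18 = $2,037

Ending inventory = $2,037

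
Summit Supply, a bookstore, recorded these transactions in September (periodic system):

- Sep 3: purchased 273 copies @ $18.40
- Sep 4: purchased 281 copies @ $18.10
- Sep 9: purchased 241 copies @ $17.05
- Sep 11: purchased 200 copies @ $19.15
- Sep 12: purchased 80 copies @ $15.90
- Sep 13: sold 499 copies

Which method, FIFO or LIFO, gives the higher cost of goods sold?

FIFO COGS: 273 @ $18.40 + 226 @ $18.10 = $9,113.80
LIFO COGS: 80 @ $15.90 + 200 @ $19.15 + 219 @ $17.05 = $8,835.95

FIFO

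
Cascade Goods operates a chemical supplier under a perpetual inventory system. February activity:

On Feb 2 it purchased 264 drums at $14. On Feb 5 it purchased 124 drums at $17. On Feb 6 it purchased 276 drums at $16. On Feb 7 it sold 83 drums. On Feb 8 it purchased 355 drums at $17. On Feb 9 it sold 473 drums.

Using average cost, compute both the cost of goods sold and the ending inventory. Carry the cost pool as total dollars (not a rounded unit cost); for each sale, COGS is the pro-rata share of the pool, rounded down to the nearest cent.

COGS = $8,846.25; ending inventory = $7,408.75

After Feb 2: 264 on hand, pool $3,696.00 (≈ $14.0000 each)
After Feb 5: 388 on hand, pool $5,804.00 (≈ $14.9588 each)
After Feb 6: 664 on hand, pool $10,220.00 (≈ $15.3916 each)
Feb 7, sell 83: 83/664 × $10,220.00 → $1,277.50
After Feb 8: 936 on hand, pool $14,977.50 (≈ $16.0016 each)
Feb 9, sell 473: 473/936 × $14,977.50 → $7,568.75
Total COGS = $1,277.50 + $7,568.75 = $8,846.25
Ending inventory (cost pool remaining) = $7,408.75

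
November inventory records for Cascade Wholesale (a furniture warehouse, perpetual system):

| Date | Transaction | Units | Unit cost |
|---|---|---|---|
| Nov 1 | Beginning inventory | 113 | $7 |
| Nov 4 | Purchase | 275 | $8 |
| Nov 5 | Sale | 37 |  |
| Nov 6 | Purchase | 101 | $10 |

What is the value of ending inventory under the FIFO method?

Ending inventory = $3,742

Nov 5, 37 sold [FIFO — oldest first]: 37 @ $7 = $259
Ending inventory: 76 @ $7 + 275 @ $8 + 101 @ $10 = $3,742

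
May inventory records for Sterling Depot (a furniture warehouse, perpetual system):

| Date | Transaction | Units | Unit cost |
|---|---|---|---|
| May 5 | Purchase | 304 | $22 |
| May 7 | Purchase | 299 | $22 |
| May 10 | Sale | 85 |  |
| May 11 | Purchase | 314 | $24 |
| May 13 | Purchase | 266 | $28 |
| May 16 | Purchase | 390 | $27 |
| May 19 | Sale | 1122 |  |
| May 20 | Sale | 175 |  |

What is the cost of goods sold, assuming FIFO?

COGS = $33,623

May 10, 85 sold [FIFO — oldest first]: 85 @ $22 = $1,870
May 19, 1122 sold [FIFO — oldest first]: 219 @ $22 + 299 @ $22 + 314 @ $24 + 266 @ $28 + 24 @ $27 = $27,028
May 20, 175 sold [FIFO — oldest first]: 175 @ $27 = $4,725
Total COGS = $1,870 + $27,028 + $4,725 = $33,623
Ending inventory: 191 @ $27 = $5,157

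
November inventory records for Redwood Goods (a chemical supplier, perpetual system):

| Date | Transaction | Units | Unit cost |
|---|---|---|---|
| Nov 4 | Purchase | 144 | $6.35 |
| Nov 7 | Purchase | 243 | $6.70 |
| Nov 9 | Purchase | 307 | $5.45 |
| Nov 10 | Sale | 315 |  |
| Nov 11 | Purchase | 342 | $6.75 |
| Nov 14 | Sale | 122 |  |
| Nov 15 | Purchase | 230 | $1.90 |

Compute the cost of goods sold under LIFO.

Nov 10, 315 sold [LIFO — newest first]: 307 @ $5.45 + 8 @ $6.70 = $1,726.75
Nov 14, 122 sold [LIFO — newest first]: 122 @ $6.75 = $823.50
Total COGS = $1,726.75 + $823.50 = $2,550.25
Ending inventory: 144 @ $6.35 + 235 @ $6.70 + 220 @ $6.75 + 230 @ $1.90 = $4,410.90

COGS = $2,550.25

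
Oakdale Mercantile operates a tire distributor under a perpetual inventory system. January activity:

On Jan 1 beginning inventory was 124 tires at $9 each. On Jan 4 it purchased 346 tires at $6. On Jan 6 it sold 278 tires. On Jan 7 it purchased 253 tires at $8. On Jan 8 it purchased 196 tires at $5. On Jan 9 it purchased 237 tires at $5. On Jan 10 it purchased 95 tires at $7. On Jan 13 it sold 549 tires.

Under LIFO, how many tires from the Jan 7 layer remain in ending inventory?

232

Jan 6, 278 sold [LIFO — newest first]: 278 @ $6 = $1,668
Jan 13, 549 sold [LIFO — newest first]: 95 @ $7 + 237 @ $5 + 196 @ $5 + 21 @ $8 = $2,998
Total COGS = $1,668 + $2,998 = $4,666
Ending inventory: 124 @ $9 + 68 @ $6 + 232 @ $8 = $3,380
Check: goods available $8,046 = COGS $4,666 + ending $3,380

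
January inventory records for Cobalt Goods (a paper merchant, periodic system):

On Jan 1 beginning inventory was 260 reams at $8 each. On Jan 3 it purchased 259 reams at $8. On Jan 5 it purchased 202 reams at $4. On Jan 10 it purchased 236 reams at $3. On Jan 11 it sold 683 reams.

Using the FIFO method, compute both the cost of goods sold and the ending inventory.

COGS = $4,808; ending inventory = $860

Jan 11, 683 sold [FIFO — oldest first]: 260 @ $8 + 259 @ $8 + 164 @ $4 = $4,808
Ending inventory: 38 @ $4 + 236 @ $3 = $860
Check: goods available $5,668 = COGS $4,808 + ending $860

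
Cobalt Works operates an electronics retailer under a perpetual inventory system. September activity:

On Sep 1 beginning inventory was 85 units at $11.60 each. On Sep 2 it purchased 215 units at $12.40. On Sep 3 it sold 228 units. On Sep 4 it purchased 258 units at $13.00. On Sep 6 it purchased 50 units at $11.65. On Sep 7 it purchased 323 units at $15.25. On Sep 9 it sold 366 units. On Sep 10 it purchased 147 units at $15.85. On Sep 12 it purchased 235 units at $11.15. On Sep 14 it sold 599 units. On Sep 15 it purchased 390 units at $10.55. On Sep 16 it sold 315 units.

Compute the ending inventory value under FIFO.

Sep 3, 228 sold [FIFO — oldest first]: 85 @ $11.60 + 143 @ $12.40 = $2,759.20
Sep 9, 366 sold [FIFO — oldest first]: 72 @ $12.40 + 258 @ $13.00 + 36 @ $11.65 = $4,666.20
Sep 14, 599 sold [FIFO — oldest first]: 14 @ $11.65 + 323 @ $15.25 + 147 @ $15.85 + 115 @ $11.15 = $8,701.05
Sep 16, 315 sold [FIFO — oldest first]: 120 @ $11.15 + 195 @ $10.55 = $3,395.25
Total COGS = $2,759.20 + $4,666.20 + $8,701.05 + $3,395.25 = $19,521.70
Ending inventory: 195 @ $10.55 = $2,057.25
Check: goods available $21,578.95 = COGS $19,521.70 + ending $2,057.25

Ending inventory = $2,057.25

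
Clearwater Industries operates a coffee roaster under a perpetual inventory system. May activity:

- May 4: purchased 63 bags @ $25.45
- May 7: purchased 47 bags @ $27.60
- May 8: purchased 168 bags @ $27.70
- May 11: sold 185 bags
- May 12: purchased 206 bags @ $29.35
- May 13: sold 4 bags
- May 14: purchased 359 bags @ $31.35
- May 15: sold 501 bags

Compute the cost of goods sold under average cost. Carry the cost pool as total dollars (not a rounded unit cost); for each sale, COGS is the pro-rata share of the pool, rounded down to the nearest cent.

After May 4: 63 on hand, pool $1,603.35 (≈ $25.4500 each)
After May 7: 110 on hand, pool $2,900.55 (≈ $26.3686 each)
After May 8: 278 on hand, pool $7,554.15 (≈ $27.1732 each)
May 11, sell 185: 185/278 × $7,554.15 → $5,027.04
After May 12: 299 on hand, pool $8,573.21 (≈ $28.6729 each)
May 13, sell 4: 4/299 × $8,573.21 → $114.69
After May 14: 654 on hand, pool $19,713.17 (≈ $30.1425 each)
May 15, sell 501: 501/654 × $19,713.17 → $15,101.37
Total COGS = $5,027.04 + $114.69 + $15,101.37 = $20,243.10
Ending inventory (cost pool remaining) = $4,611.80

COGS = $20,243.10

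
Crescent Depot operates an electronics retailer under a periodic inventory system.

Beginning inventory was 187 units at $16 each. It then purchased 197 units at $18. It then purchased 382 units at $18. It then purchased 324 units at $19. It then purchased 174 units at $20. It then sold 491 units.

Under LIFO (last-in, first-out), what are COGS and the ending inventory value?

Sale 1 (491) [LIFO — newest first]: 174 @ $20 + 317 @ $19 = $9,503
Ending inventory: 187 @ $16 + 197 @ $18 + 382 @ $18 + 7 @ $19 = $13,547

COGS = $9,503; ending inventory = $13,547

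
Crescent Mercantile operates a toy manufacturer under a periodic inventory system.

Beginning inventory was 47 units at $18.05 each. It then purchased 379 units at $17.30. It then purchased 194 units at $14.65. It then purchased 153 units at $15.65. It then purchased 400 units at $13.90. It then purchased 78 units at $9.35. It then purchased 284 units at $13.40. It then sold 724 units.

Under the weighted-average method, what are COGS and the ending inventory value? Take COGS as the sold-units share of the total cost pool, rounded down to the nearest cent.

Sale 1, sell 724: 724/1535 × $22,736.50 → $10,723.92
Ending inventory (cost pool remaining) = $12,012.58

COGS = $10,723.92; ending inventory = $12,012.58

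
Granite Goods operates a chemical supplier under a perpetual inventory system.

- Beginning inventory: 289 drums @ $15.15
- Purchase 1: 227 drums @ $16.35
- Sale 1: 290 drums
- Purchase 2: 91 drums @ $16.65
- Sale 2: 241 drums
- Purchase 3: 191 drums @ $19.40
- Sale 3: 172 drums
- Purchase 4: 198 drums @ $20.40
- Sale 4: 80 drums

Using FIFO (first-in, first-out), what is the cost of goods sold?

COGS = $13,019.35

Sale 1 (290) [FIFO — oldest first]: 289 @ $15.15 + 1 @ $16.35 = $4,394.70
Sale 2 (241) [FIFO — oldest first]: 226 @ $16.35 + 15 @ $16.65 = $3,944.85
Sale 3 (172) [FIFO — oldest first]: 76 @ $16.65 + 96 @ $19.40 = $3,127.80
Sale 4 (80) [FIFO — oldest first]: 80 @ $19.40 = $1,552.00
Total COGS = $4,394.70 + $3,944.85 + $3,127.80 + $1,552.00 = $13,019.35
Ending inventory: 15 @ $19.40 + 198 @ $20.40 = $4,330.20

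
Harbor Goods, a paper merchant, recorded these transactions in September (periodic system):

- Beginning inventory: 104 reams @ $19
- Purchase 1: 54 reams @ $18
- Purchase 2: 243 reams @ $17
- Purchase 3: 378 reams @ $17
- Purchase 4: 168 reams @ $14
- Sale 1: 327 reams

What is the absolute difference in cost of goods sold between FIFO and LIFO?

FIFO COGS: 104 @ $19 + 54 @ $18 + 169 @ $17 = $5,821
LIFO COGS: 168 @ $14 + 159 @ $17 = $5,055
Difference = |$5,821 − $5,055| = $766

$766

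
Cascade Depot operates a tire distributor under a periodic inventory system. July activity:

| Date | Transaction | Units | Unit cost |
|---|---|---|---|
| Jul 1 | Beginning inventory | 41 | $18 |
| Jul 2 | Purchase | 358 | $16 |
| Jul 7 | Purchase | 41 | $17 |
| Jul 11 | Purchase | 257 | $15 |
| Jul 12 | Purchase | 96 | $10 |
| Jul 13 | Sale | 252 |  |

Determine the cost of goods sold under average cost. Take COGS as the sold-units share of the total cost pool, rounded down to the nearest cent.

COGS = $3,806.37

Jul 13, sell 252: 252/793 × $11,978.00 → $3,806.37
Ending inventory (cost pool remaining) = $8,171.63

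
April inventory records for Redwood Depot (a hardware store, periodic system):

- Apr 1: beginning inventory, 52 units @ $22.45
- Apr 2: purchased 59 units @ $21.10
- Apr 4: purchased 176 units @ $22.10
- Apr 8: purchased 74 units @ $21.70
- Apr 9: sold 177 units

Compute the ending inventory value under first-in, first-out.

Apr 9, 177 sold [FIFO — oldest first]: 52 @ $22.45 + 59 @ $21.10 + 66 @ $22.10 = $3,870.90
Ending inventory: 110 @ $22.10 + 74 @ $21.70 = $4,036.80

Ending inventory = $4,036.80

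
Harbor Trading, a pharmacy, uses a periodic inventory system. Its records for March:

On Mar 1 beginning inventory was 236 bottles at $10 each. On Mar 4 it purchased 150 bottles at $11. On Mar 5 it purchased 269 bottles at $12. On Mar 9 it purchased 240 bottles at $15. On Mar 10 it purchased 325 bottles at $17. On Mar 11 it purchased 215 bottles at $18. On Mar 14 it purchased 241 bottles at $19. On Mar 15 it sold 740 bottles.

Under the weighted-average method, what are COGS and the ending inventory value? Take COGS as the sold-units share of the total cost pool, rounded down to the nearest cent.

Mar 15, sell 740: 740/1676 × $24,812.00 → $10,955.17
Ending inventory (cost pool remaining) = $13,856.83

COGS = $10,955.17; ending inventory = $13,856.83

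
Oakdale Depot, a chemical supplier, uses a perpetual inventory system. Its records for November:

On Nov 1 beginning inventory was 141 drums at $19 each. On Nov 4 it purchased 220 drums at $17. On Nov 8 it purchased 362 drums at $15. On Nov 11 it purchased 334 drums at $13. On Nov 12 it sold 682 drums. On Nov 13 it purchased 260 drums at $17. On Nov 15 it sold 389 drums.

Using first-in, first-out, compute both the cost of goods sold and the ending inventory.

COGS = $16,429; ending inventory = $4,182

Nov 12, 682 sold [FIFO — oldest first]: 141 @ $19 + 220 @ $17 + 321 @ $15 = $11,234
Nov 15, 389 sold [FIFO — oldest first]: 41 @ $15 + 334 @ $13 + 14 @ $17 = $5,195
Total COGS = $11,234 + $5,195 = $16,429
Ending inventory: 246 @ $17 = $4,182
Check: goods available $20,611 = COGS $16,429 + ending $4,182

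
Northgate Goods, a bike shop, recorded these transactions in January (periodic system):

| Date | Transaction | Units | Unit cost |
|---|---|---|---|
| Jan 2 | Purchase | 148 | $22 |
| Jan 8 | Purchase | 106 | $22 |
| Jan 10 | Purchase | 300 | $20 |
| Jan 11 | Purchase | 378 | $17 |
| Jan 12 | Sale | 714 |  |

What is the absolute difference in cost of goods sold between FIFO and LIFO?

FIFO COGS: 148 @ $22 + 106 @ $22 + 300 @ $20 + 160 @ $17 = $14,308
LIFO COGS: 378 @ $17 + 300 @ $20 + 36 @ $22 = $13,218
Difference = |$14,308 − $13,218| = $1,090

$1,090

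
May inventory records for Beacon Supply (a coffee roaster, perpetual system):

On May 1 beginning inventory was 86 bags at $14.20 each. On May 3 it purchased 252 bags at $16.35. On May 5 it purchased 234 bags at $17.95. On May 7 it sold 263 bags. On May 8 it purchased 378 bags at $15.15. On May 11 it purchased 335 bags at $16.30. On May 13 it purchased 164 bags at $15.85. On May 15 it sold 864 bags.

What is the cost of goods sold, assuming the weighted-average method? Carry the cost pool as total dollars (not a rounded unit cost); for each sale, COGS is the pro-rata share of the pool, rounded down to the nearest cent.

COGS = $18,185.76

After May 1: 86 on hand, pool $1,221.20 (≈ $14.2000 each)
After May 3: 338 on hand, pool $5,341.40 (≈ $15.8030 each)
After May 5: 572 on hand, pool $9,541.70 (≈ $16.6813 each)
May 7, sell 263: 263/572 × $9,541.70 → $4,387.18
After May 8: 687 on hand, pool $10,881.22 (≈ $15.8387 each)
After May 11: 1022 on hand, pool $16,341.72 (≈ $15.9899 each)
After May 13: 1186 on hand, pool $18,941.12 (≈ $15.9706 each)
May 15, sell 864: 864/1186 × $18,941.12 → $13,798.58
Total COGS = $4,387.18 + $13,798.58 = $18,185.76
Ending inventory (cost pool remaining) = $5,142.54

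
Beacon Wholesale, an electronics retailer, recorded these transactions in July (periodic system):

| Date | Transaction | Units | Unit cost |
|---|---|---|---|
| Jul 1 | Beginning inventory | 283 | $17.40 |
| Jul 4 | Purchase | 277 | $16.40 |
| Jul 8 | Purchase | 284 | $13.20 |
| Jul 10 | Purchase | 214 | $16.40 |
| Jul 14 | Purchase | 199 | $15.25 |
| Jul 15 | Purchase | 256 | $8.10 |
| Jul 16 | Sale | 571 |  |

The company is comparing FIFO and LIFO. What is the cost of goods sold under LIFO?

FIFO COGS: 283 @ $17.40 + 277 @ $16.40 + 11 @ $13.20 = $9,612.20
LIFO COGS: 256 @ $8.10 + 199 @ $15.25 + 116 @ $16.40 = $7,010.75

COGS = $7,010.75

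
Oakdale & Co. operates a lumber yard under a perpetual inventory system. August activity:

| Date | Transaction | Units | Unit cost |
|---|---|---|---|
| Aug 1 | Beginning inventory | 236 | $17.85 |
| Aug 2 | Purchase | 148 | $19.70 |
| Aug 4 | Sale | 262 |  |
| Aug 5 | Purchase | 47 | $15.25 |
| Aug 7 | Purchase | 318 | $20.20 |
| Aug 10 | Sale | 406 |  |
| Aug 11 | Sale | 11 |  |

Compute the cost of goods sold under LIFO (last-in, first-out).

Aug 4, 262 sold [LIFO — newest first]: 148 @ $19.70 + 114 @ $17.85 = $4,950.50
Aug 10, 406 sold [LIFO — newest first]: 318 @ $20.20 + 47 @ $15.25 + 41 @ $17.85 = $7,872.20
Aug 11, 11 sold [LIFO — newest first]: 11 @ $17.85 = $196.35
Total COGS = $4,950.50 + $7,872.20 + $196.35 = $13,019.05
Ending inventory: 70 @ $17.85 = $1,249.50
Check: goods available $14,268.55 = COGS $13,019.05 + ending $1,249.50

COGS = $13,019.05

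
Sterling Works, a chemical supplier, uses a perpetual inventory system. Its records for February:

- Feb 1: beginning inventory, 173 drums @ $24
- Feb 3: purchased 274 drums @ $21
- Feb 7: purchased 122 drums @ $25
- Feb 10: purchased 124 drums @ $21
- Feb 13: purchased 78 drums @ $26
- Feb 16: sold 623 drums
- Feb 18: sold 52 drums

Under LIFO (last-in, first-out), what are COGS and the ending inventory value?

Feb 16, 623 sold [LIFO — newest first]: 78 @ $26 + 124 @ $21 + 122 @ $25 + 274 @ $21 + 25 @ $24 = $14,036
Feb 18, 52 sold [LIFO — newest first]: 52 @ $24 = $1,248
Total COGS = $14,036 + $1,248 = $15,284
Ending inventory: 96 @ $24 = $2,304

COGS = $15,284; ending inventory = $2,304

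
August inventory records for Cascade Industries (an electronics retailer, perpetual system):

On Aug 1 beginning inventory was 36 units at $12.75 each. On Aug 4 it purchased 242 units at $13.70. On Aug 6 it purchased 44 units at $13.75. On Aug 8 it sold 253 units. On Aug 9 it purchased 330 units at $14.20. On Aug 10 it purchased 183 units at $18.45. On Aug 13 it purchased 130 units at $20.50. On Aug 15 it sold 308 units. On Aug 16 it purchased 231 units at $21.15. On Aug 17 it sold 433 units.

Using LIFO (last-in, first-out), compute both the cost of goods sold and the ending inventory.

COGS = $17,192.70; ending inventory = $2,799.70

Aug 8, 253 sold [LIFO — newest first]: 44 @ $13.75 + 209 @ $13.70 = $3,468.30
Aug 15, 308 sold [LIFO — newest first]: 130 @ $20.50 + 178 @ $18.45 = $5,949.10
Aug 17, 433 sold [LIFO — newest first]: 231 @ $21.15 + 5 @ $18.45 + 197 @ $14.20 = $7,775.30
Total COGS = $3,468.30 + $5,949.10 + $7,775.30 = $17,192.70
Ending inventory: 36 @ $12.75 + 33 @ $13.70 + 133 @ $14.20 = $2,799.70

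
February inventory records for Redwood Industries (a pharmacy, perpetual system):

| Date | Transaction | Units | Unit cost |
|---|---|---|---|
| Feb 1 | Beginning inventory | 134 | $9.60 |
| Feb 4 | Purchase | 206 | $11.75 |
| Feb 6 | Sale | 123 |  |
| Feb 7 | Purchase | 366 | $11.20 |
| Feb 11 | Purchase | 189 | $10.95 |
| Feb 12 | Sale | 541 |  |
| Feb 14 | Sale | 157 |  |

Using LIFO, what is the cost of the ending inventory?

Ending inventory = $710.40

Feb 6, 123 sold [LIFO — newest first]: 123 @ $11.75 = $1,445.25
Feb 12, 541 sold [LIFO — newest first]: 189 @ $10.95 + 352 @ $11.20 = $6,011.95
Feb 14, 157 sold [LIFO — newest first]: 14 @ $11.20 + 83 @ $11.75 + 60 @ $9.60 = $1,708.05
Total COGS = $1,445.25 + $6,011.95 + $1,708.05 = $9,165.25
Ending inventory: 74 @ $9.60 = $710.40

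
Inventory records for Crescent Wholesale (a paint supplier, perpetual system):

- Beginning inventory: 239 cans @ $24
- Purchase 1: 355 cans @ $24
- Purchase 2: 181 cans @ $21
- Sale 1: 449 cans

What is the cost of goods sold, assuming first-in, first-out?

Sale 1 (449) [FIFO — oldest first]: 239 @ $24 + 210 @ $24 = $10,776
Ending inventory: 145 @ $24 + 181 @ $21 = $7,281

COGS = $10,776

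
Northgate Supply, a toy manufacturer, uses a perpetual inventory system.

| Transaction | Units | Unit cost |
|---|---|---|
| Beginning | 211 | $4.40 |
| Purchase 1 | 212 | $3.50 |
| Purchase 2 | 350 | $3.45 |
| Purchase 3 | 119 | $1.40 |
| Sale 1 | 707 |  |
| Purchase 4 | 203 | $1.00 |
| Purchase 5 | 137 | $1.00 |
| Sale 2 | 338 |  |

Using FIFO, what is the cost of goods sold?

Sale 1 (707) [FIFO — oldest first]: 211 @ $4.40 + 212 @ $3.50 + 284 @ $3.45 = $2,650.20
Sale 2 (338) [FIFO — oldest first]: 66 @ $3.45 + 119 @ $1.40 + 153 @ $1.00 = $547.30
Total COGS = $2,650.20 + $547.30 = $3,197.50
Ending inventory: 50 @ $1.00 + 137 @ $1.00 = $187.00

COGS = $3,197.50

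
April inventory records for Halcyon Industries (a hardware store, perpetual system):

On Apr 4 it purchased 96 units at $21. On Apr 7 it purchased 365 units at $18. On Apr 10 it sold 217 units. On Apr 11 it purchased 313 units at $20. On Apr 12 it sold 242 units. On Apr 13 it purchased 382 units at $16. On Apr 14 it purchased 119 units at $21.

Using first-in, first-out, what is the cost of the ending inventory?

Ending inventory = $14,907

Apr 10, 217 sold [FIFO — oldest first]: 96 @ $21 + 121 @ $18 = $4,194
Apr 12, 242 sold [FIFO — oldest first]: 242 @ $18 = $4,356
Total COGS = $4,194 + $4,356 = $8,550
Ending inventory: 2 @ $18 + 313 @ $20 + 382 @ $16 + 119 @ $21 = $14,907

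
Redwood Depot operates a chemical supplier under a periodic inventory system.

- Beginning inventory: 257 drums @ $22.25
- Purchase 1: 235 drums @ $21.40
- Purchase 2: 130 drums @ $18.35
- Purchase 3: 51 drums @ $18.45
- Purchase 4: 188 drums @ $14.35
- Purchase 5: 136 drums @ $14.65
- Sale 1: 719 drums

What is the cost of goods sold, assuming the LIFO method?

Sale 1 (719) [LIFO — newest first]: 136 @ $14.65 + 188 @ $14.35 + 51 @ $18.45 + 130 @ $18.35 + 214 @ $21.40 = $12,596.25
Ending inventory: 257 @ $22.25 + 21 @ $21.40 = $6,167.65

COGS = $12,596.25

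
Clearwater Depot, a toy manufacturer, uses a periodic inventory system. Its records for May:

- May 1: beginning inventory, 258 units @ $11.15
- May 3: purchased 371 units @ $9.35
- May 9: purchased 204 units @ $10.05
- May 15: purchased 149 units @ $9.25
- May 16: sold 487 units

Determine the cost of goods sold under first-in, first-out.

COGS = $5,017.85

May 16, 487 sold [FIFO — oldest first]: 258 @ $11.15 + 229 @ $9.35 = $5,017.85
Ending inventory: 142 @ $9.35 + 204 @ $10.05 + 149 @ $9.25 = $4,756.15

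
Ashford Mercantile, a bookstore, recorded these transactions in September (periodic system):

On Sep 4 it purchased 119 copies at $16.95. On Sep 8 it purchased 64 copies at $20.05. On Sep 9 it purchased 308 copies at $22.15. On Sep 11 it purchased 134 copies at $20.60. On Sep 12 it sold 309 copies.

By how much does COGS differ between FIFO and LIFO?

$545.50

FIFO COGS: 119 @ $16.95 + 64 @ $20.05 + 126 @ $22.15 = $6,091.15
LIFO COGS: 134 @ $20.60 + 175 @ $22.15 = $6,636.65
Difference = |$6,091.15 − $6,636.65| = $545.50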